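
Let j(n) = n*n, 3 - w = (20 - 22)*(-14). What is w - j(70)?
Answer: -4925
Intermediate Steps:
w = -25 (w = 3 - (20 - 22)*(-14) = 3 - (-2)*(-14) = 3 - 1*28 = 3 - 28 = -25)
j(n) = n**2
w - j(70) = -25 - 1*70**2 = -25 - 1*4900 = -25 - 4900 = -4925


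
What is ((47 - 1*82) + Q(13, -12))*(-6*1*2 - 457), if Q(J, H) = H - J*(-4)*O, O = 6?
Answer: -124285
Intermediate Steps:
Q(J, H) = H + 24*J (Q(J, H) = H - J*(-4)*6 = H - (-4*J)*6 = H - (-24)*J = H + 24*J)
((47 - 1*82) + Q(13, -12))*(-6*1*2 - 457) = ((47 - 1*82) + (-12 + 24*13))*(-6*1*2 - 457) = ((47 - 82) + (-12 + 312))*(-6*2 - 457) = (-35 + 300)*(-12 - 457) = 265*(-469) = -124285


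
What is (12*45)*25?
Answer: 13500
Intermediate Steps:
(12*45)*25 = 540*25 = 13500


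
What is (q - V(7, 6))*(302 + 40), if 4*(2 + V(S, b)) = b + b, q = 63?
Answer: 21204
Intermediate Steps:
V(S, b) = -2 + b/2 (V(S, b) = -2 + (b + b)/4 = -2 + (2*b)/4 = -2 + b/2)
(q - V(7, 6))*(302 + 40) = (63 - (-2 + (½)*6))*(302 + 40) = (63 - (-2 + 3))*342 = (63 - 1*1)*342 = (63 - 1)*342 = 62*342 = 21204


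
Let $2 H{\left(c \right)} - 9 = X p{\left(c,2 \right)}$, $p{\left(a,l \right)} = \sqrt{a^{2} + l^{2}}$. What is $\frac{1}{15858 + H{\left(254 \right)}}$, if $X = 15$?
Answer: $\frac{282}{4408705} - \frac{4 \sqrt{16130}}{66130575} \approx 5.6282 \cdot 10^{-5}$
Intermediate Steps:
$H{\left(c \right)} = \frac{9}{2} + \frac{15 \sqrt{4 + c^{2}}}{2}$ ($H{\left(c \right)} = \frac{9}{2} + \frac{15 \sqrt{c^{2} + 2^{2}}}{2} = \frac{9}{2} + \frac{15 \sqrt{c^{2} + 4}}{2} = \frac{9}{2} + \frac{15 \sqrt{4 + c^{2}}}{2}$)
$\frac{1}{15858 + H{\left(254 \right)}} = \frac{1}{15858 + \left(\frac{9}{2} + \frac{15 \sqrt{4 + 254^{2}}}{2}\right)} = \frac{1}{15858 + \left(\frac{9}{2} + \frac{15 \sqrt{4 + 64516}}{2}\right)} = \frac{1}{15858 + \left(\frac{9}{2} + \frac{15 \sqrt{64520}}{2}\right)} = \frac{1}{15858 + \left(\frac{9}{2} + \frac{15 \cdot 2 \sqrt{16130}}{2}\right)} = \frac{1}{15858 + \left(\frac{9}{2} + 15 \sqrt{16130}\right)} = \frac{1}{\frac{31725}{2} + 15 \sqrt{16130}}$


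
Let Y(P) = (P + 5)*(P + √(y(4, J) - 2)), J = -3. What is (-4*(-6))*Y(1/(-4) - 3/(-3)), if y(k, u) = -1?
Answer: 207/2 + 138*I*√3 ≈ 103.5 + 239.02*I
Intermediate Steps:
Y(P) = (5 + P)*(P + I*√3) (Y(P) = (P + 5)*(P + √(-1 - 2)) = (5 + P)*(P + √(-3)) = (5 + P)*(P + I*√3))
(-4*(-6))*Y(1/(-4) - 3/(-3)) = (-4*(-6))*((1/(-4) - 3/(-3))² + 5*(1/(-4) - 3/(-3)) + 5*I*√3 + I*(1/(-4) - 3/(-3))*√3) = 24*((1*(-¼) - 3*(-⅓))² + 5*(1*(-¼) - 3*(-⅓)) + 5*I*√3 + I*(1*(-¼) - 3*(-⅓))*√3) = 24*((-¼ + 1)² + 5*(-¼ + 1) + 5*I*√3 + I*(-¼ + 1)*√3) = 24*((¾)² + 5*(¾) + 5*I*√3 + I*(¾)*√3) = 24*(9/16 + 15/4 + 5*I*√3 + 3*I*√3/4) = 24*(69/16 + 23*I*√3/4) = 207/2 + 138*I*√3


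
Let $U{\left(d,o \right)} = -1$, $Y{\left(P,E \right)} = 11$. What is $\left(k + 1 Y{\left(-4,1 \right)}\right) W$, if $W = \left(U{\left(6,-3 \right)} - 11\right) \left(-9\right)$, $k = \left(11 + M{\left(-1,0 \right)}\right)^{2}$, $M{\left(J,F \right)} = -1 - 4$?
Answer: $5076$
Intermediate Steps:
$M{\left(J,F \right)} = -5$
$k = 36$ ($k = \left(11 - 5\right)^{2} = 6^{2} = 36$)
$W = 108$ ($W = \left(-1 - 11\right) \left(-9\right) = \left(-12\right) \left(-9\right) = 108$)
$\left(k + 1 Y{\left(-4,1 \right)}\right) W = \left(36 + 1 \cdot 11\right) 108 = \left(36 + 11\right) 108 = 47 \cdot 108 = 5076$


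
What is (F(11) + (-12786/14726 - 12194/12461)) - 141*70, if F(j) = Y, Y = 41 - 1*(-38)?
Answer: -898497055908/91750343 ≈ -9792.8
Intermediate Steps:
Y = 79 (Y = 41 + 38 = 79)
F(j) = 79
(F(11) + (-12786/14726 - 12194/12461)) - 141*70 = (79 + (-12786/14726 - 12194/12461)) - 141*70 = (79 + (-12786*1/14726 - 12194*1/12461)) - 9870 = (79 + (-6393/7363 - 12194/12461)) - 9870 = (79 - 169447595/91750343) - 9870 = 7078829502/91750343 - 9870 = -898497055908/91750343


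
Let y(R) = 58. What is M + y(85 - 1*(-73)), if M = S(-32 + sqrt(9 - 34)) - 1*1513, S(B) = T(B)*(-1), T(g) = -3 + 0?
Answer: -1452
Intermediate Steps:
T(g) = -3
S(B) = 3 (S(B) = -3*(-1) = 3)
M = -1510 (M = 3 - 1*1513 = 3 - 1513 = -1510)
M + y(85 - 1*(-73)) = -1510 + 58 = -1452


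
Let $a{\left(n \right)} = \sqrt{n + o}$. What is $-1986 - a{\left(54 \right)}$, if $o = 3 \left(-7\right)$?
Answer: $-1986 - \sqrt{33} \approx -1991.7$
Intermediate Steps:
$o = -21$
$a{\left(n \right)} = \sqrt{-21 + n}$ ($a{\left(n \right)} = \sqrt{n - 21} = \sqrt{-21 + n}$)
$-1986 - a{\left(54 \right)} = -1986 - \sqrt{-21 + 54} = -1986 - \sqrt{33}$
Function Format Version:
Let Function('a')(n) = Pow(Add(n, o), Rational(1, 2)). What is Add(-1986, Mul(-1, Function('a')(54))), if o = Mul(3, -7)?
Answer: Add(-1986, Mul(-1, Pow(33, Rational(1, 2)))) ≈ -1991.7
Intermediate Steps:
o = -21
Function('a')(n) = Pow(Add(-21, n), Rational(1, 2)) (Function('a')(n) = Pow(Add(n, -21), Rational(1, 2)) = Pow(Add(-21, n), Rational(1, 2)))
Add(-1986, Mul(-1, Function('a')(54))) = Add(-1986, Mul(-1, Pow(Add(-21, 54), Rational(1, 2)))) = Add(-1986, Mul(-1, Pow(33, Rational(1, 2))))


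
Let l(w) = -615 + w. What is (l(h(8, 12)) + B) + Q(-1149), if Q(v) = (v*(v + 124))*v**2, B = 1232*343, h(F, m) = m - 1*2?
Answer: 1554834144696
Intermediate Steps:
h(F, m) = -2 + m (h(F, m) = m - 2 = -2 + m)
B = 422576
Q(v) = v**3*(124 + v) (Q(v) = (v*(124 + v))*v**2 = v**3*(124 + v))
(l(h(8, 12)) + B) + Q(-1149) = ((-615 + (-2 + 12)) + 422576) + (-1149)**3*(124 - 1149) = ((-615 + 10) + 422576) - 1516910949*(-1025) = (-605 + 422576) + 1554833722725 = 421971 + 1554833722725 = 1554834144696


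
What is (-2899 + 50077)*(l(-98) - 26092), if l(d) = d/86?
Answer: -52933951890/43 ≈ -1.2310e+9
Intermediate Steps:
l(d) = d/86 (l(d) = d*(1/86) = d/86)
(-2899 + 50077)*(l(-98) - 26092) = (-2899 + 50077)*((1/86)*(-98) - 26092) = 47178*(-49/43 - 26092) = 47178*(-1122005/43) = -52933951890/43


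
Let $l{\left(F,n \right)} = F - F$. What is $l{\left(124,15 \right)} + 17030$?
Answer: $17030$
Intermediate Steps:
$l{\left(F,n \right)} = 0$
$l{\left(124,15 \right)} + 17030 = 0 + 17030 = 17030$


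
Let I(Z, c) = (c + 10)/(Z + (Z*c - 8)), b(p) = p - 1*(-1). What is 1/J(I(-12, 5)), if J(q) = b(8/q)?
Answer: -3/125 ≈ -0.024000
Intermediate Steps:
b(p) = 1 + p (b(p) = p + 1 = 1 + p)
I(Z, c) = (10 + c)/(-8 + Z + Z*c) (I(Z, c) = (10 + c)/(Z + (-8 + Z*c)) = (10 + c)/(-8 + Z + Z*c))
J(q) = 1 + 8/q
1/J(I(-12, 5)) = 1/((8 + (10 + 5)/(-8 - 12 - 12*5))/(((10 + 5)/(-8 - 12 - 12*5)))) = 1/((8 + 15/(-8 - 12 - 60))/((15/(-8 - 12 - 60)))) = 1/((8 + 15/(-80))/((15/(-80)))) = 1/((8 - 1/80*15)/((-1/80*15))) = 1/((8 - 3/16)/(-3/16)) = 1/(-16/3*125/16) = 1/(-125/3) = -3/125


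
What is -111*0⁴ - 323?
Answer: -323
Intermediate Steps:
-111*0⁴ - 323 = -111*0 - 323 = 0 - 323 = -323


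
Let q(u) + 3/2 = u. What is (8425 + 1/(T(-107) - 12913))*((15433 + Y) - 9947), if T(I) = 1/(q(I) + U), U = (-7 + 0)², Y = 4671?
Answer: 131495241089842/1536649 ≈ 8.5573e+7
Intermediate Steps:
q(u) = -3/2 + u
U = 49 (U = (-7)² = 49)
T(I) = 1/(95/2 + I) (T(I) = 1/((-3/2 + I) + 49) = 1/(95/2 + I))
(8425 + 1/(T(-107) - 12913))*((15433 + Y) - 9947) = (8425 + 1/(2/(95 + 2*(-107)) - 12913))*((15433 + 4671) - 9947) = (8425 + 1/(2/(95 - 214) - 12913))*(20104 - 9947) = (8425 + 1/(2/(-119) - 12913))*10157 = (8425 + 1/(2*(-1/119) - 12913))*10157 = (8425 + 1/(-2/119 - 12913))*10157 = (8425 + 1/(-1536649/119))*10157 = (8425 - 119/1536649)*10157 = (12946267706/1536649)*10157 = 131495241089842/1536649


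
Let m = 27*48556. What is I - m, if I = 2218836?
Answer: 907824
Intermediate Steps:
m = 1311012
I - m = 2218836 - 1*1311012 = 2218836 - 1311012 = 907824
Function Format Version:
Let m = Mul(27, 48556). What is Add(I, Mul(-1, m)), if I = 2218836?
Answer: 907824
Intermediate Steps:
m = 1311012
Add(I, Mul(-1, m)) = Add(2218836, Mul(-1, 1311012)) = Add(2218836, -1311012) = 907824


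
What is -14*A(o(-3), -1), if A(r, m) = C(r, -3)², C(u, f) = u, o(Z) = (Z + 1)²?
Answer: -224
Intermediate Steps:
o(Z) = (1 + Z)²
A(r, m) = r²
-14*A(o(-3), -1) = -14*(1 - 3)⁴ = -14*((-2)²)² = -14*4² = -14*16 = -224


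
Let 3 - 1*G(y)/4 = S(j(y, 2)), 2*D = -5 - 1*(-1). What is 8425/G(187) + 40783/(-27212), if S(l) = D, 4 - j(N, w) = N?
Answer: 2855568/6803 ≈ 419.75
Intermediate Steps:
D = -2 (D = (-5 - 1*(-1))/2 = (-5 + 1)/2 = (½)*(-4) = -2)
j(N, w) = 4 - N
S(l) = -2
G(y) = 20 (G(y) = 12 - 4*(-2) = 12 + 8 = 20)
8425/G(187) + 40783/(-27212) = 8425/20 + 40783/(-27212) = 8425*(1/20) + 40783*(-1/27212) = 1685/4 - 40783/27212 = 2855568/6803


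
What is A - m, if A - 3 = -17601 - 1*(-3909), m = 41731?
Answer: -55420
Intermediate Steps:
A = -13689 (A = 3 + (-17601 - 1*(-3909)) = 3 + (-17601 + 3909) = 3 - 13692 = -13689)
A - m = -13689 - 1*41731 = -13689 - 41731 = -55420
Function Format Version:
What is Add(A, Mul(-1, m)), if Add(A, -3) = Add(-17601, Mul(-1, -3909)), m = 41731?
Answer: -55420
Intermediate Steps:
A = -13689 (A = Add(3, Add(-17601, Mul(-1, -3909))) = Add(3, Add(-17601, 3909)) = Add(3, -13692) = -13689)
Add(A, Mul(-1, m)) = Add(-13689, Mul(-1, 41731)) = Add(-13689, -41731) = -55420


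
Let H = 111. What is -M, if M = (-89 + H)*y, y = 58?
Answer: -1276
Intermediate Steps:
M = 1276 (M = (-89 + 111)*58 = 22*58 = 1276)
-M = -1*1276 = -1276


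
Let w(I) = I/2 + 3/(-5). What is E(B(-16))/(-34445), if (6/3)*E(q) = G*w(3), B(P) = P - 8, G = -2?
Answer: 9/344450 ≈ 2.6129e-5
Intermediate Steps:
w(I) = -⅗ + I/2 (w(I) = I*(½) + 3*(-⅕) = I/2 - ⅗ = -⅗ + I/2)
B(P) = -8 + P
E(q) = -9/10 (E(q) = (-2*(-⅗ + (½)*3))/2 = (-2*(-⅗ + 3/2))/2 = (-2*9/10)/2 = (½)*(-9/5) = -9/10)
E(B(-16))/(-34445) = -9/10/(-34445) = -9/10*(-1/34445) = 9/344450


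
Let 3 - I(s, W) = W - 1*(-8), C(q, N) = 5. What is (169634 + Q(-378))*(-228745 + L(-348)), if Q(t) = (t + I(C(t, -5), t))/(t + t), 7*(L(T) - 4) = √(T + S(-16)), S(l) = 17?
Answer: -9778167581323/252 + 128243309*I*√331/5292 ≈ -3.8802e+10 + 4.4089e+5*I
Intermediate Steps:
I(s, W) = -5 - W (I(s, W) = 3 - (W - 1*(-8)) = 3 - (W + 8) = 3 - (8 + W) = 3 + (-8 - W) = -5 - W)
L(T) = 4 + √(17 + T)/7 (L(T) = 4 + √(T + 17)/7 = 4 + √(17 + T)/7)
Q(t) = -5/(2*t) (Q(t) = (t + (-5 - t))/(t + t) = -5*1/(2*t) = -5/(2*t))
(169634 + Q(-378))*(-228745 + L(-348)) = (169634 - 5/2/(-378))*(-228745 + (4 + √(17 - 348)/7)) = (169634 - 5/2*(-1/378))*(-228745 + (4 + √(-331)/7)) = (169634 + 5/756)*(-228745 + (4 + (I*√331)/7)) = 128243309*(-228745 + (4 + I*√331/7))/756 = 128243309*(-228741 + I*√331/7)/756 = -9778167581323/252 + 128243309*I*√331/5292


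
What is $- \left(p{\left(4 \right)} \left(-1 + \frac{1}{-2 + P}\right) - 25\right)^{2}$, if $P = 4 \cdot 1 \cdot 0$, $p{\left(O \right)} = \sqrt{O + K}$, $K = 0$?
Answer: $-784$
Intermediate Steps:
$p{\left(O \right)} = \sqrt{O}$ ($p{\left(O \right)} = \sqrt{O + 0} = \sqrt{O}$)
$P = 0$ ($P = 4 \cdot 0 = 0$)
$- \left(p{\left(4 \right)} \left(-1 + \frac{1}{-2 + P}\right) - 25\right)^{2} = - \left(\sqrt{4} \left(-1 + \frac{1}{-2 + 0}\right) - 25\right)^{2} = - \left(2 \left(-1 + \frac{1}{-2}\right) - 25\right)^{2} = - \left(2 \left(-1 - \frac{1}{2}\right) - 25\right)^{2} = - \left(2 \left(- \frac{3}{2}\right) - 25\right)^{2} = - \left(-3 - 25\right)^{2} = - \left(-28\right)^{2} = \left(-1\right) 784 = -784$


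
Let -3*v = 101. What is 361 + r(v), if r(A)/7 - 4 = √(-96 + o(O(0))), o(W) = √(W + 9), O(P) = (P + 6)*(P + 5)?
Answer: 389 + 7*√(-96 + √39) ≈ 389.0 + 66.317*I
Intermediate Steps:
O(P) = (5 + P)*(6 + P) (O(P) = (6 + P)*(5 + P) = (5 + P)*(6 + P))
o(W) = √(9 + W)
v = -101/3 (v = -⅓*101 = -101/3 ≈ -33.667)
r(A) = 28 + 7*√(-96 + √39) (r(A) = 28 + 7*√(-96 + √(9 + (30 + 0² + 11*0))) = 28 + 7*√(-96 + √(9 + (30 + 0 + 0))) = 28 + 7*√(-96 + √(9 + 30)) = 28 + 7*√(-96 + √39))
361 + r(v) = 361 + (28 + 7*√(-96 + √39)) = 389 + 7*√(-96 + √39)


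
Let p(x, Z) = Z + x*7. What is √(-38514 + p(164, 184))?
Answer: I*√37182 ≈ 192.83*I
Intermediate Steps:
p(x, Z) = Z + 7*x
√(-38514 + p(164, 184)) = √(-38514 + (184 + 7*164)) = √(-38514 + (184 + 1148)) = √(-38514 + 1332) = √(-37182) = I*√37182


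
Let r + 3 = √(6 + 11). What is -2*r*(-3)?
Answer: -18 + 6*√17 ≈ 6.7386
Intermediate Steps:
r = -3 + √17 (r = -3 + √(6 + 11) = -3 + √17 ≈ 1.1231)
-2*r*(-3) = -2*(-3 + √17)*(-3) = (6 - 2*√17)*(-3) = -18 + 6*√17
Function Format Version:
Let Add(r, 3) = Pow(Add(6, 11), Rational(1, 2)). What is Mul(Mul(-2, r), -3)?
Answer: Add(-18, Mul(6, Pow(17, Rational(1, 2)))) ≈ 6.7386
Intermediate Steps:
r = Add(-3, Pow(17, Rational(1, 2))) (r = Add(-3, Pow(Add(6, 11), Rational(1, 2))) = Add(-3, Pow(17, Rational(1, 2))) ≈ 1.1231)
Mul(Mul(-2, r), -3) = Mul(Mul(-2, Add(-3, Pow(17, Rational(1, 2)))), -3) = Mul(Add(6, Mul(-2, Pow(17, Rational(1, 2)))), -3) = Add(-18, Mul(6, Pow(17, Rational(1, 2))))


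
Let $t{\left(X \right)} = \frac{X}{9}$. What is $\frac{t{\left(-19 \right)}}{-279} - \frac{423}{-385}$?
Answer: $\frac{1069468}{966735} \approx 1.1063$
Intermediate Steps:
$t{\left(X \right)} = \frac{X}{9}$ ($t{\left(X \right)} = X \frac{1}{9} = \frac{X}{9}$)
$\frac{t{\left(-19 \right)}}{-279} - \frac{423}{-385} = \frac{\frac{1}{9} \left(-19\right)}{-279} - \frac{423}{-385} = \left(- \frac{19}{9}\right) \left(- \frac{1}{279}\right) - - \frac{423}{385} = \frac{19}{2511} + \frac{423}{385} = \frac{1069468}{966735}$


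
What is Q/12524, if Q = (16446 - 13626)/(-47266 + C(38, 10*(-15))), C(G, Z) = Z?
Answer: -705/148459496 ≈ -4.7488e-6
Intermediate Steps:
Q = -705/11854 (Q = (16446 - 13626)/(-47266 + 10*(-15)) = 2820/(-47266 - 150) = 2820/(-47416) = 2820*(-1/47416) = -705/11854 ≈ -0.059474)
Q/12524 = -705/11854/12524 = -705/11854*1/12524 = -705/148459496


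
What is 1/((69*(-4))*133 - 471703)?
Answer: -1/508411 ≈ -1.9669e-6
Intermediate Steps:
1/((69*(-4))*133 - 471703) = 1/(-276*133 - 471703) = 1/(-36708 - 471703) = 1/(-508411) = -1/508411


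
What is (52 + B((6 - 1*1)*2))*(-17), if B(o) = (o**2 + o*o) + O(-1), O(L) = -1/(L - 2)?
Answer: -12869/3 ≈ -4289.7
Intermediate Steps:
O(L) = -1/(-2 + L)
B(o) = 1/3 + 2*o**2 (B(o) = (o**2 + o*o) - 1/(-2 - 1) = (o**2 + o**2) - 1/(-3) = 2*o**2 - 1*(-1/3) = 2*o**2 + 1/3 = 1/3 + 2*o**2)
(52 + B((6 - 1*1)*2))*(-17) = (52 + (1/3 + 2*((6 - 1*1)*2)**2))*(-17) = (52 + (1/3 + 2*((6 - 1)*2)**2))*(-17) = (52 + (1/3 + 2*(5*2)**2))*(-17) = (52 + (1/3 + 2*10**2))*(-17) = (52 + (1/3 + 2*100))*(-17) = (52 + (1/3 + 200))*(-17) = (52 + 601/3)*(-17) = (757/3)*(-17) = -12869/3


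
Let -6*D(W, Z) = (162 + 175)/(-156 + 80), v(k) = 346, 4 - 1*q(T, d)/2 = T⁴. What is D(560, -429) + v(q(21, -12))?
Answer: 158113/456 ≈ 346.74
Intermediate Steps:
q(T, d) = 8 - 2*T⁴
D(W, Z) = 337/456 (D(W, Z) = -(162 + 175)/(6*(-156 + 80)) = -337/(6*(-76)) = -337*(-1)/(6*76) = -⅙*(-337/76) = 337/456)
D(560, -429) + v(q(21, -12)) = 337/456 + 346 = 158113/456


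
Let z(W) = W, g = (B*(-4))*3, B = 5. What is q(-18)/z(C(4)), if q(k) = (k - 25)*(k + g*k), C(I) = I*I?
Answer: -22833/8 ≈ -2854.1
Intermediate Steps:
g = -60 (g = (5*(-4))*3 = -20*3 = -60)
C(I) = I**2
q(k) = -59*k*(-25 + k) (q(k) = (k - 25)*(k - 60*k) = (-25 + k)*(-59*k) = -59*k*(-25 + k))
q(-18)/z(C(4)) = (59*(-18)*(25 - 1*(-18)))/(4**2) = (59*(-18)*(25 + 18))/16 = (59*(-18)*43)*(1/16) = -45666*1/16 = -22833/8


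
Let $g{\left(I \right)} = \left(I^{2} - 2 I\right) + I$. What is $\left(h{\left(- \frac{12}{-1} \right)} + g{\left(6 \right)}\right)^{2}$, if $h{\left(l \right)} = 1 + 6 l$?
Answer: $10609$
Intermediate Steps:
$g{\left(I \right)} = I^{2} - I$
$\left(h{\left(- \frac{12}{-1} \right)} + g{\left(6 \right)}\right)^{2} = \left(\left(1 + 6 \left(- \frac{12}{-1}\right)\right) + 6 \left(-1 + 6\right)\right)^{2} = \left(\left(1 + 6 \left(\left(-12\right) \left(-1\right)\right)\right) + 6 \cdot 5\right)^{2} = \left(\left(1 + 6 \cdot 12\right) + 30\right)^{2} = \left(\left(1 + 72\right) + 30\right)^{2} = \left(73 + 30\right)^{2} = 103^{2} = 10609$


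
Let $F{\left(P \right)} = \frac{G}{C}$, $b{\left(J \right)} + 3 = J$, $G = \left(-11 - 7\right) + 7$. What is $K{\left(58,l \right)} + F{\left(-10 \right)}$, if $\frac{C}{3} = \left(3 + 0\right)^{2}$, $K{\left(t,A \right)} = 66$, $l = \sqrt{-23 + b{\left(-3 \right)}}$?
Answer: $\frac{1771}{27} \approx 65.593$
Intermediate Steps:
$G = -11$ ($G = -18 + 7 = -11$)
$b{\left(J \right)} = -3 + J$
$l = i \sqrt{29}$ ($l = \sqrt{-23 - 6} = \sqrt{-29} = i \sqrt{29} \approx 5.3852 i$)
$C = 27$ ($C = 3 \left(3 + 0\right)^{2} = 3 \cdot 3^{2} = 3 \cdot 9 = 27$)
$F{\left(P \right)} = - \frac{11}{27}$
$K{\left(58,l \right)} + F{\left(-10 \right)} = 66 - \frac{11}{27} = \frac{1771}{27}$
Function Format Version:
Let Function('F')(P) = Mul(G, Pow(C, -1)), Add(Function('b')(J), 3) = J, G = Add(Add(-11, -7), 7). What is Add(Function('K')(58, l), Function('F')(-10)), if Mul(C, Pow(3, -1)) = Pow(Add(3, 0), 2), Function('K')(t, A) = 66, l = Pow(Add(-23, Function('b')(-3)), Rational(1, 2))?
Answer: Rational(1771, 27) ≈ 65.593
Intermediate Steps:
G = -11 (G = Add(-18, 7) = -11)
Function('b')(J) = Add(-3, J)
l = Mul(I, Pow(29, Rational(1, 2))) (l = Pow(Add(-23, Add(-3, -3)), Rational(1, 2)) = Pow(Add(-23, -6), Rational(1, 2)) = Pow(-29, Rational(1, 2)) = Mul(I, Pow(29, Rational(1, 2))) ≈ Mul(5.3852, I))
C = 27 (C = Mul(3, Pow(Add(3, 0), 2)) = Mul(3, Pow(3, 2)) = Mul(3, 9) = 27)
Function('F')(P) = Rational(-11, 27) (Function('F')(P) = Mul(-11, Pow(27, -1)) = Mul(-11, Rational(1, 27)) = Rational(-11, 27))
Add(Function('K')(58, l), Function('F')(-10)) = Add(66, Rational(-11, 27)) = Rational(1771, 27)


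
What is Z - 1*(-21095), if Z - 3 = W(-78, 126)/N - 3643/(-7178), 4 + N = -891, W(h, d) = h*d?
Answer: 135613898249/6424310 ≈ 21110.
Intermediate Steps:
W(h, d) = d*h
N = -895 (N = -4 - 891 = -895)
Z = 93078799/6424310 (Z = 3 + ((126*(-78))/(-895) - 3643/(-7178)) = 3 + (-9828*(-1/895) - 3643*(-1/7178)) = 3 + (9828/895 + 3643/7178) = 3 + 73805869/6424310 = 93078799/6424310 ≈ 14.489)
Z - 1*(-21095) = 93078799/6424310 - 1*(-21095) = 93078799/6424310 + 21095 = 135613898249/6424310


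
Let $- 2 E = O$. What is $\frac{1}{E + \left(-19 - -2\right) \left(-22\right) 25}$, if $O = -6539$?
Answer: $\frac{2}{25239} \approx 7.9242 \cdot 10^{-5}$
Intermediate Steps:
$E = \frac{6539}{2}$ ($E = \left(- \frac{1}{2}\right) \left(-6539\right) = \frac{6539}{2} \approx 3269.5$)
$\frac{1}{E + \left(-19 - -2\right) \left(-22\right) 25} = \frac{1}{\frac{6539}{2} + \left(-19 - -2\right) \left(-22\right) 25} = \frac{1}{\frac{6539}{2} + \left(-19 + 2\right) \left(-22\right) 25} = \frac{1}{\frac{6539}{2} + \left(-17\right) \left(-22\right) 25} = \frac{1}{\frac{6539}{2} + 374 \cdot 25} = \frac{1}{\frac{6539}{2} + 9350} = \frac{1}{\frac{25239}{2}} = \frac{2}{25239}$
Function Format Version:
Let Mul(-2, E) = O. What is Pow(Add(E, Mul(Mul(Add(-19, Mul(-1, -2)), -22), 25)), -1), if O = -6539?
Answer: Rational(2, 25239) ≈ 7.9242e-5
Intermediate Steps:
E = Rational(6539, 2) (E = Mul(Rational(-1, 2), -6539) = Rational(6539, 2) ≈ 3269.5)
Pow(Add(E, Mul(Mul(Add(-19, Mul(-1, -2)), -22), 25)), -1) = Pow(Add(Rational(6539, 2), Mul(Mul(Add(-19, Mul(-1, -2)), -22), 25)), -1) = Pow(Add(Rational(6539, 2), Mul(Mul(Add(-19, 2), -22), 25)), -1) = Pow(Add(Rational(6539, 2), Mul(Mul(-17, -22), 25)), -1) = Pow(Add(Rational(6539, 2), Mul(374, 25)), -1) = Pow(Add(Rational(6539, 2), 9350), -1) = Pow(Rational(25239, 2), -1) = Rational(2, 25239)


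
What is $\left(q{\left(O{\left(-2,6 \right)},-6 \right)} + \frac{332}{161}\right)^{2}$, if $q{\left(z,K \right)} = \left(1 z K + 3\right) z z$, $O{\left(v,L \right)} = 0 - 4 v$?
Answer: $\frac{214691369104}{25921} \approx 8.2825 \cdot 10^{6}$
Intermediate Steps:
$O{\left(v,L \right)} = - 4 v$
$q{\left(z,K \right)} = z^{2} \left(3 + K z\right)$ ($q{\left(z,K \right)} = \left(z K + 3\right) z z = \left(K z + 3\right) z z = \left(3 + K z\right) z z = z \left(3 + K z\right) z = z^{2} \left(3 + K z\right)$)
$\left(q{\left(O{\left(-2,6 \right)},-6 \right)} + \frac{332}{161}\right)^{2} = \left(\left(\left(-4\right) \left(-2\right)\right)^{2} \left(3 - 6 \left(\left(-4\right) \left(-2\right)\right)\right) + \frac{332}{161}\right)^{2} = \left(8^{2} \left(3 - 48\right) + 332 \cdot \frac{1}{161}\right)^{2} = \left(64 \left(3 - 48\right) + \frac{332}{161}\right)^{2} = \left(64 \left(-45\right) + \frac{332}{161}\right)^{2} = \left(-2880 + \frac{332}{161}\right)^{2} = \left(- \frac{463348}{161}\right)^{2} = \frac{214691369104}{25921}$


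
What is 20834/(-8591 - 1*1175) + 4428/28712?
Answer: -69367745/35050174 ≈ -1.9791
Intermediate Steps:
20834/(-8591 - 1*1175) + 4428/28712 = 20834/(-8591 - 1175) + 4428*(1/28712) = 20834/(-9766) + 1107/7178 = 20834*(-1/9766) + 1107/7178 = -10417/4883 + 1107/7178 = -69367745/35050174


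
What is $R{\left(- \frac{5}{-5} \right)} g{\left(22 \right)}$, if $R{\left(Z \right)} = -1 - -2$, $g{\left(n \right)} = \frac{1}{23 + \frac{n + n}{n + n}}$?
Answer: $\frac{1}{24} \approx 0.041667$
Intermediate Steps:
$g{\left(n \right)} = \frac{1}{24}$ ($g{\left(n \right)} = \frac{1}{23 + \frac{2 n}{2 n}} = \frac{1}{23 + 2 n \frac{1}{2 n}} = \frac{1}{23 + 1} = \frac{1}{24}$)
$R{\left(Z \right)} = 1$ ($R{\left(Z \right)} = -1 + 2 = 1$)
$R{\left(- \frac{5}{-5} \right)} g{\left(22 \right)} = 1 \cdot \frac{1}{24} = \frac{1}{24}$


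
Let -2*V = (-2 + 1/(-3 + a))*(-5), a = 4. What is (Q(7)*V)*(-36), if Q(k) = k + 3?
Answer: 900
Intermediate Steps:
Q(k) = 3 + k
V = -5/2 (V = -(-2 + 1/(-3 + 4))*(-5)/2 = -(-2 + 1/1)*(-5)/2 = -(-2 + 1)*(-5)/2 = -(-1)*(-5)/2 = -½*5 = -5/2 ≈ -2.5000)
(Q(7)*V)*(-36) = ((3 + 7)*(-5/2))*(-36) = (10*(-5/2))*(-36) = -25*(-36) = 900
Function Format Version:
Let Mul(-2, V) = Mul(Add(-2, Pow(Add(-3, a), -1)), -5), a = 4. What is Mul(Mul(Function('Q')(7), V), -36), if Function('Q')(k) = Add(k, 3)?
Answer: 900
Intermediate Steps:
Function('Q')(k) = Add(3, k)
V = Rational(-5, 2) (V = Mul(Rational(-1, 2), Mul(Add(-2, Pow(Add(-3, 4), -1)), -5)) = Mul(Rational(-1, 2), Mul(Add(-2, Pow(1, -1)), -5)) = Mul(Rational(-1, 2), Mul(Add(-2, 1), -5)) = Mul(Rational(-1, 2), Mul(-1, -5)) = Mul(Rational(-1, 2), 5) = Rational(-5, 2) ≈ -2.5000)
Mul(Mul(Function('Q')(7), V), -36) = Mul(Mul(Add(3, 7), Rational(-5, 2)), -36) = Mul(Mul(10, Rational(-5, 2)), -36) = Mul(-25, -36) = 900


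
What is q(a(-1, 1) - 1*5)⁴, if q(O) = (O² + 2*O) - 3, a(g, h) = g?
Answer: 194481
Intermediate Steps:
q(O) = -3 + O² + 2*O
q(a(-1, 1) - 1*5)⁴ = (-3 + (-1 - 1*5)² + 2*(-1 - 1*5))⁴ = (-3 + (-1 - 5)² + 2*(-1 - 5))⁴ = (-3 + (-6)² + 2*(-6))⁴ = (-3 + 36 - 12)⁴ = 21⁴ = 194481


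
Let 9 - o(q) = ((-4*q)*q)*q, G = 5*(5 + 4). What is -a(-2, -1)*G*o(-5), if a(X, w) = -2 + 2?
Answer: 0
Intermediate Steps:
G = 45 (G = 5*9 = 45)
a(X, w) = 0
o(q) = 9 + 4*q³ (o(q) = 9 - (-4*q)*q*q = 9 - (-4*q²)*q = 9 - (-4)*q³ = 9 + 4*q³)
-a(-2, -1)*G*o(-5) = -0*45*(9 + 4*(-5)³) = -0*(9 + 4*(-125)) = -0*(9 - 500) = -0*(-491) = -1*0 = 0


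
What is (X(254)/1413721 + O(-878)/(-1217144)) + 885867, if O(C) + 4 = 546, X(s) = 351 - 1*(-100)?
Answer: 18589184725541385/20984171132 ≈ 8.8587e+5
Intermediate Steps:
X(s) = 451 (X(s) = 351 + 100 = 451)
O(C) = 542 (O(C) = -4 + 546 = 542)
(X(254)/1413721 + O(-878)/(-1217144)) + 885867 = (451/1413721 + 542/(-1217144)) + 885867 = (451*(1/1413721) + 542*(-1/1217144)) + 885867 = (11/34481 - 271/608572) + 885867 = -2650059/20984171132 + 885867 = 18589184725541385/20984171132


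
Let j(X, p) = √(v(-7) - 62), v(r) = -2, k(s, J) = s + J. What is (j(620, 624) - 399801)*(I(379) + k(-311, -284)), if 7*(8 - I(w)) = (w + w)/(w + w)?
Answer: 1643182110/7 - 32880*I/7 ≈ 2.3474e+8 - 4697.1*I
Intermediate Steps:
k(s, J) = J + s
I(w) = 55/7 (I(w) = 8 - (w + w)/(7*(w + w)) = 8 - 2*w/(7*(2*w)) = 8 - 2*w*1/(2*w)/7 = 8 - ⅐*1 = 8 - ⅐ = 55/7)
j(X, p) = 8*I (j(X, p) = √(-2 - 62) = √(-64) = 8*I)
(j(620, 624) - 399801)*(I(379) + k(-311, -284)) = (8*I - 399801)*(55/7 + (-284 - 311)) = (-399801 + 8*I)*(55/7 - 595) = (-399801 + 8*I)*(-4110/7) = 1643182110/7 - 32880*I/7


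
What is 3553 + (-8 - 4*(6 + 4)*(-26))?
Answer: 4585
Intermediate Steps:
3553 + (-8 - 4*(6 + 4)*(-26)) = 3553 + (-8 - 4*10*(-26)) = 3553 + (-8 - 40*(-26)) = 3553 + (-8 + 1040) = 3553 + 1032 = 4585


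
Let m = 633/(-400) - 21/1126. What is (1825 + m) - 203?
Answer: 364913821/225200 ≈ 1620.4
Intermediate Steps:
m = -360579/225200 (m = 633*(-1/400) - 21*1/1126 = -633/400 - 21/1126 = -360579/225200 ≈ -1.6012)
(1825 + m) - 203 = (1825 - 360579/225200) - 203 = 410629421/225200 - 203 = 364913821/225200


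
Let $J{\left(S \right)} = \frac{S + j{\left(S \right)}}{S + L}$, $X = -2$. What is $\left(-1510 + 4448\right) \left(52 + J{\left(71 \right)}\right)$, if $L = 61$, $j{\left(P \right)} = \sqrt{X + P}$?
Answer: $\frac{10187515}{66} + \frac{1469 \sqrt{69}}{66} \approx 1.5454 \cdot 10^{5}$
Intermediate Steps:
$j{\left(P \right)} = \sqrt{-2 + P}$
$J{\left(S \right)} = \frac{S + \sqrt{-2 + S}}{61 + S}$ ($J{\left(S \right)} = \frac{S + \sqrt{-2 + S}}{S + 61} = \frac{S + \sqrt{-2 + S}}{61 + S}$)
$\left(-1510 + 4448\right) \left(52 + J{\left(71 \right)}\right) = \left(-1510 + 4448\right) \left(52 + \frac{71 + \sqrt{-2 + 71}}{61 + 71}\right) = 2938 \left(52 + \frac{71 + \sqrt{69}}{132}\right) = 2938 \left(52 + \left(\frac{71}{132} + \frac{\sqrt{69}}{132}\right)\right) = 2938 \left(\frac{6935}{132} + \frac{\sqrt{69}}{132}\right) = \frac{10187515}{66} + \frac{1469 \sqrt{69}}{66}$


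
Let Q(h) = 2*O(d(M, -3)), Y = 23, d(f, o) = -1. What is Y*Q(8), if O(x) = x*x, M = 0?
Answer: 46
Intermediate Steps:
O(x) = x²
Q(h) = 2 (Q(h) = 2*(-1)² = 2*1 = 2)
Y*Q(8) = 23*2 = 46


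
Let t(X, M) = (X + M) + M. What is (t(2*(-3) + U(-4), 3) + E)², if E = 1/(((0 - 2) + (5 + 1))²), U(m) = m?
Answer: 3969/256 ≈ 15.504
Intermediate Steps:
t(X, M) = X + 2*M (t(X, M) = (M + X) + M = X + 2*M)
E = 1/16 (E = 1/((-2 + 6)²) = 1/(4²) = 1/16 ≈ 0.062500)
(t(2*(-3) + U(-4), 3) + E)² = (((2*(-3) - 4) + 2*3) + 1/16)² = (((-6 - 4) + 6) + 1/16)² = ((-10 + 6) + 1/16)² = (-4 + 1/16)² = (-63/16)² = 3969/256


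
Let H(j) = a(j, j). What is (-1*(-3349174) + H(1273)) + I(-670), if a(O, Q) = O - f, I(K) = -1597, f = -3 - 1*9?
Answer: 3348862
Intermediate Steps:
f = -12 (f = -3 - 9 = -12)
a(O, Q) = 12 + O (a(O, Q) = O - 1*(-12) = O + 12 = 12 + O)
H(j) = 12 + j
(-1*(-3349174) + H(1273)) + I(-670) = (-1*(-3349174) + (12 + 1273)) - 1597 = (3349174 + 1285) - 1597 = 3350459 - 1597 = 3348862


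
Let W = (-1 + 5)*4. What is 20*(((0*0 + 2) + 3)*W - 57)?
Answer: 460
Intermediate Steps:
W = 16 (W = 4*4 = 16)
20*(((0*0 + 2) + 3)*W - 57) = 20*(((0*0 + 2) + 3)*16 - 57) = 20*(((0 + 2) + 3)*16 - 57) = 20*((2 + 3)*16 - 57) = 20*(5*16 - 57) = 20*(80 - 57) = 20*23 = 460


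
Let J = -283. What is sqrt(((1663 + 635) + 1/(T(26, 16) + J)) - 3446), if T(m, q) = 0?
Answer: 11*I*sqrt(759855)/283 ≈ 33.882*I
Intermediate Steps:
sqrt(((1663 + 635) + 1/(T(26, 16) + J)) - 3446) = sqrt(((1663 + 635) + 1/(0 - 283)) - 3446) = sqrt((2298 + 1/(-283)) - 3446) = sqrt((2298 - 1/283) - 3446) = sqrt(650333/283 - 3446) = sqrt(-324885/283) = 11*I*sqrt(759855)/283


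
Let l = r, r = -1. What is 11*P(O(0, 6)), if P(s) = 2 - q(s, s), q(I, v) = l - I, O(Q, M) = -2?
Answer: 11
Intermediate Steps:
l = -1
q(I, v) = -1 - I
P(s) = 3 + s (P(s) = 2 - (-1 - s) = 2 + (1 + s) = 3 + s)
11*P(O(0, 6)) = 11*(3 - 2) = 11*1 = 11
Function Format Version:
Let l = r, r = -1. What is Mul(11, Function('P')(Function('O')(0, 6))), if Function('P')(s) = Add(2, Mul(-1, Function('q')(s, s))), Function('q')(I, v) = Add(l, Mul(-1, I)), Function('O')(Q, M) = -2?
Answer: 11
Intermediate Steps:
l = -1
Function('q')(I, v) = Add(-1, Mul(-1, I))
Function('P')(s) = Add(3, s) (Function('P')(s) = Add(2, Mul(-1, Add(-1, Mul(-1, s)))) = Add(2, Add(1, s)) = Add(3, s))
Mul(11, Function('P')(Function('O')(0, 6))) = Mul(11, Add(3, -2)) = Mul(11, 1) = 11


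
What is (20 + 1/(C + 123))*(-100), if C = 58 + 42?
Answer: -446100/223 ≈ -2000.4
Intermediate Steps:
C = 100
(20 + 1/(C + 123))*(-100) = (20 + 1/(100 + 123))*(-100) = (20 + 1/223)*(-100) = (4461/223)*(-100) = -446100/223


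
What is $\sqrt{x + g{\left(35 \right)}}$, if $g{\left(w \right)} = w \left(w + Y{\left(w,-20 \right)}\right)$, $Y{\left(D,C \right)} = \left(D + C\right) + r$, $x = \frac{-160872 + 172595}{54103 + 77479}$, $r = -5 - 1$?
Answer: $\frac{\sqrt{26664829530746}}{131582} \approx 39.244$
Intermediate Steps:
$r = -6$
$x = \frac{11723}{131582} \approx 0.089093$
$Y{\left(D,C \right)} = -6 + C + D$ ($Y{\left(D,C \right)} = \left(D + C\right) - 6 = \left(C + D\right) - 6 = -6 + C + D$)
$g{\left(w \right)} = w \left(-26 + 2 w\right)$ ($g{\left(w \right)} = w \left(w - \left(26 - w\right)\right) = w \left(w + \left(-26 + w\right)\right) = w \left(-26 + 2 w\right)$)
$\sqrt{x + g{\left(35 \right)}} = \sqrt{\frac{11723}{131582} + 2 \cdot 35 \left(-13 + 35\right)} = \sqrt{\frac{11723}{131582} + 2 \cdot 35 \cdot 22} = \sqrt{\frac{11723}{131582} + 1540} = \sqrt{\frac{202648003}{131582}} = \frac{\sqrt{26664829530746}}{131582}$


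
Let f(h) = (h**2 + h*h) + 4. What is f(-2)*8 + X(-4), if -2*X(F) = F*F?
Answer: 88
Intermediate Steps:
f(h) = 4 + 2*h**2 (f(h) = (h**2 + h**2) + 4 = 2*h**2 + 4 = 4 + 2*h**2)
X(F) = -F**2/2 (X(F) = -F*F/2 = -F**2/2)
f(-2)*8 + X(-4) = (4 + 2*(-2)**2)*8 - 1/2*(-4)**2 = (4 + 2*4)*8 - 1/2*16 = (4 + 8)*8 - 8 = 12*8 - 8 = 96 - 8 = 88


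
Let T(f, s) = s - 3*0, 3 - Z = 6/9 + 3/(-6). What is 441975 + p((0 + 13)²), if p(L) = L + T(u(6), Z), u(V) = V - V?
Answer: 2652881/6 ≈ 4.4215e+5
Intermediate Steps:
u(V) = 0
Z = 17/6 (Z = 3 - (6/9 + 3/(-6)) = 3 - (6*(⅑) + 3*(-⅙)) = 3 - (⅔ - ½) = 3 - 1*⅙ = 3 - ⅙ = 17/6 ≈ 2.8333)
T(f, s) = s (T(f, s) = s + 0 = s)
p(L) = 17/6 + L (p(L) = L + 17/6 = 17/6 + L)
441975 + p((0 + 13)²) = 441975 + (17/6 + (0 + 13)²) = 441975 + (17/6 + 13²) = 441975 + (17/6 + 169) = 441975 + 1031/6 = 2652881/6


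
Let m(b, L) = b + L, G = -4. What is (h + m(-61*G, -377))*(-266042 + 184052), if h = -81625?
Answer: 6703338420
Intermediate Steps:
m(b, L) = L + b
(h + m(-61*G, -377))*(-266042 + 184052) = (-81625 + (-377 - 61*(-4)))*(-266042 + 184052) = (-81625 + (-377 + 244))*(-81990) = (-81625 - 133)*(-81990) = -81758*(-81990) = 6703338420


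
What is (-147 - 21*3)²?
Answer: 44100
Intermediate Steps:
(-147 - 21*3)² = (-147 - 63)² = (-210)² = 44100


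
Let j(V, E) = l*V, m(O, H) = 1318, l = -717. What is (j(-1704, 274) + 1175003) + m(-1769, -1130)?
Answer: 2398089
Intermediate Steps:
j(V, E) = -717*V
(j(-1704, 274) + 1175003) + m(-1769, -1130) = (-717*(-1704) + 1175003) + 1318 = (1221768 + 1175003) + 1318 = 2396771 + 1318 = 2398089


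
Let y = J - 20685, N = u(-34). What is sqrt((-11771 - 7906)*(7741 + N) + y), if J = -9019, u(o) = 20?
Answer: I*sqrt(152742901) ≈ 12359.0*I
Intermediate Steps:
N = 20
y = -29704 (y = -9019 - 20685 = -29704)
sqrt((-11771 - 7906)*(7741 + N) + y) = sqrt((-11771 - 7906)*(7741 + 20) - 29704) = sqrt(-19677*7761 - 29704) = sqrt(-152713197 - 29704) = sqrt(-152742901) = I*sqrt(152742901)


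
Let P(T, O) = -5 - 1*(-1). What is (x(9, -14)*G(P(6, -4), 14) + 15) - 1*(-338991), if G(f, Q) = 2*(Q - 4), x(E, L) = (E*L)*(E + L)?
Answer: 351606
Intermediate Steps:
P(T, O) = -4 (P(T, O) = -5 + 1 = -4)
x(E, L) = E*L*(E + L)
G(f, Q) = -8 + 2*Q (G(f, Q) = 2*(-4 + Q) = -8 + 2*Q)
(x(9, -14)*G(P(6, -4), 14) + 15) - 1*(-338991) = ((9*(-14)*(9 - 14))*(-8 + 2*14) + 15) - 1*(-338991) = ((9*(-14)*(-5))*(-8 + 28) + 15) + 338991 = (630*20 + 15) + 338991 = (12600 + 15) + 338991 = 12615 + 338991 = 351606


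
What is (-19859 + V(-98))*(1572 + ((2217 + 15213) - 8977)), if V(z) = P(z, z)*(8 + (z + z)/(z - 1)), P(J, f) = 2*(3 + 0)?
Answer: -6550044275/33 ≈ -1.9849e+8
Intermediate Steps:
P(J, f) = 6 (P(J, f) = 2*3 = 6)
V(z) = 48 + 12*z/(-1 + z) (V(z) = 6*(8 + (z + z)/(z - 1)) = 6*(8 + (2*z)/(-1 + z)) = 6*(8 + 2*z/(-1 + z)) = 48 + 12*z/(-1 + z))
(-19859 + V(-98))*(1572 + ((2217 + 15213) - 8977)) = (-19859 + 12*(-4 + 5*(-98))/(-1 - 98))*(1572 + ((2217 + 15213) - 8977)) = (-19859 + 12*(-4 - 490)/(-99))*(1572 + (17430 - 8977)) = (-19859 + 12*(-1/99)*(-494))*(1572 + 8453) = (-19859 + 1976/33)*10025 = -653371/33*10025 = -6550044275/33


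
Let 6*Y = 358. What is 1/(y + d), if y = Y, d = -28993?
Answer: -3/86800 ≈ -3.4562e-5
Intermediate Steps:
Y = 179/3 (Y = (1/6)*358 = 179/3 ≈ 59.667)
y = 179/3 ≈ 59.667
1/(y + d) = 1/(179/3 - 28993) = 1/(-86800/3) = -3/86800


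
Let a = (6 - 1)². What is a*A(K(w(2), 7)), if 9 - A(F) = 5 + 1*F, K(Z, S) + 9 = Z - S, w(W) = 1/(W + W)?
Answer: 1975/4 ≈ 493.75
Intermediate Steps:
w(W) = 1/(2*W)
K(Z, S) = -9 + Z - S (K(Z, S) = -9 + (Z - S) = -9 + Z - S)
A(F) = 4 - F (A(F) = 9 - (5 + 1*F) = 9 - (5 + F) = 9 + (-5 - F) = 4 - F)
a = 25 (a = 5² = 25)
a*A(K(w(2), 7)) = 25*(4 - (-9 + (½)/2 - 1*7)) = 25*(4 - (-9 + (½)*(½) - 7)) = 25*(4 - (-9 + ¼ - 7)) = 25*(4 - 1*(-63/4)) = 25*(4 + 63/4) = 25*(79/4) = 1975/4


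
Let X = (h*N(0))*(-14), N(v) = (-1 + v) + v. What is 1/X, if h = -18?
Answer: -1/252 ≈ -0.0039683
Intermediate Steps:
N(v) = -1 + 2*v
X = -252 (X = -18*(-1 + 2*0)*(-14) = -18*(-1 + 0)*(-14) = -18*(-1)*(-14) = 18*(-14) = -252)
1/X = 1/(-252) = -1/252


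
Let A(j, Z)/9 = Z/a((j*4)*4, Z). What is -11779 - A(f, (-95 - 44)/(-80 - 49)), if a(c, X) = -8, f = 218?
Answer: -4051559/344 ≈ -11778.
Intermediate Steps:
A(j, Z) = -9*Z/8 (A(j, Z) = 9*(Z/(-8)) = 9*(Z*(-⅛)) = 9*(-Z/8) = -9*Z/8)
-11779 - A(f, (-95 - 44)/(-80 - 49)) = -11779 - (-9)*(-95 - 44)/(-80 - 49)/8 = -11779 - (-9)*(-139/(-129))/8 = -11779 - (-9)*(-139*(-1/129))/8 = -11779 - (-9)*139/(8*129) = -11779 - 1*(-417/344) = -11779 + 417/344 = -4051559/344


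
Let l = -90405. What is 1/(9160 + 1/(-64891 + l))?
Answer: 155296/1422511359 ≈ 0.00010917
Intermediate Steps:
1/(9160 + 1/(-64891 + l)) = 1/(9160 + 1/(-64891 - 90405)) = 1/(9160 + 1/(-155296)) = 1/(9160 - 1/155296) = 1/(1422511359/155296) = 155296/1422511359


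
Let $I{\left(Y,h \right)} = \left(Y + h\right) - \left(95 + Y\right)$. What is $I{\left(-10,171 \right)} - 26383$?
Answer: $-26307$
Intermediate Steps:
$I{\left(Y,h \right)} = -95 + h$
$I{\left(-10,171 \right)} - 26383 = \left(-95 + 171\right) - 26383 = 76 - 26383 = -26307$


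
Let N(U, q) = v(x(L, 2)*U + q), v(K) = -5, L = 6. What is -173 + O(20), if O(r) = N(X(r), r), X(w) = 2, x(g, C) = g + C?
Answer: -178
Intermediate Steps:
x(g, C) = C + g
N(U, q) = -5
O(r) = -5
-173 + O(20) = -173 - 5 = -178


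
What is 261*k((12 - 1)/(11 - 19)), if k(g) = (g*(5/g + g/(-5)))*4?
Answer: 386019/80 ≈ 4825.2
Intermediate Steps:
k(g) = 4*g*(5/g - g/5) (k(g) = (g*(5/g + g*(-⅕)))*4 = (g*(5/g - g/5))*4 = 4*g*(5/g - g/5))
261*k((12 - 1)/(11 - 19)) = 261*(20 - 4*(12 - 1)²/(11 - 19)²/5) = 261*(20 - 4*(11/(-8))²/5) = 261*(20 - 4*(11*(-⅛))²/5) = 261*(20 - 4*(-11/8)²/5) = 261*(20 - ⅘*121/64) = 261*(20 - 121/80) = 261*(1479/80) = 386019/80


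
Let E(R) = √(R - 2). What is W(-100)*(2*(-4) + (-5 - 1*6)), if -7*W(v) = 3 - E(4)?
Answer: 57/7 - 19*√2/7 ≈ 4.3043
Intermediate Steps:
E(R) = √(-2 + R)
W(v) = -3/7 + √2/7 (W(v) = -(3 - √(-2 + 4))/7 = -(3 - √2)/7 = -3/7 + √2/7)
W(-100)*(2*(-4) + (-5 - 1*6)) = (-3/7 + √2/7)*(2*(-4) + (-5 - 1*6)) = (-3/7 + √2/7)*(-8 + (-5 - 6)) = (-3/7 + √2/7)*(-8 - 11) = (-3/7 + √2/7)*(-19) = 57/7 - 19*√2/7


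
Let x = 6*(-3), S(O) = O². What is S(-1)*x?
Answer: -18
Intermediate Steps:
x = -18
S(-1)*x = (-1)²*(-18) = 1*(-18) = -18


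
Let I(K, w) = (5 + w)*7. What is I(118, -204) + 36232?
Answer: 34839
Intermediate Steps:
I(K, w) = 35 + 7*w
I(118, -204) + 36232 = (35 + 7*(-204)) + 36232 = (35 - 1428) + 36232 = -1393 + 36232 = 34839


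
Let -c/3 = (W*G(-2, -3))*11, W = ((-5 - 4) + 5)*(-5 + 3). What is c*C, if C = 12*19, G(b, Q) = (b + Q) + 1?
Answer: 240768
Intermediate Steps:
G(b, Q) = 1 + Q + b (G(b, Q) = (Q + b) + 1 = 1 + Q + b)
W = 8 (W = (-9 + 5)*(-2) = -4*(-2) = 8)
C = 228
c = 1056 (c = -3*8*(1 - 3 - 2)*11 = -3*8*(-4)*11 = -(-96)*11 = -3*(-352) = 1056)
c*C = 1056*228 = 240768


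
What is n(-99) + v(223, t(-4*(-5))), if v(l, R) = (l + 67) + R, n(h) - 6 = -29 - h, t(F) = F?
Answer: 386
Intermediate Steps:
n(h) = -23 - h (n(h) = 6 + (-29 - h) = -23 - h)
v(l, R) = 67 + R + l (v(l, R) = (67 + l) + R = 67 + R + l)
n(-99) + v(223, t(-4*(-5))) = (-23 - 1*(-99)) + (67 - 4*(-5) + 223) = (-23 + 99) + (67 + 20 + 223) = 76 + 310 = 386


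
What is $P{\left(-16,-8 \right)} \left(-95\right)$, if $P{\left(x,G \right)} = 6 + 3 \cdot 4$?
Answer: $-1710$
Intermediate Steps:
$P{\left(x,G \right)} = 18$ ($P{\left(x,G \right)} = 6 + 12 = 18$)
$P{\left(-16,-8 \right)} \left(-95\right) = 18 \left(-95\right) = -1710$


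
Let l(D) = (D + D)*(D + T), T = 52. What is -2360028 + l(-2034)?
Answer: 5702748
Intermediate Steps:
l(D) = 2*D*(52 + D) (l(D) = (D + D)*(D + 52) = (2*D)*(52 + D) = 2*D*(52 + D))
-2360028 + l(-2034) = -2360028 + 2*(-2034)*(52 - 2034) = -2360028 + 2*(-2034)*(-1982) = -2360028 + 8062776 = 5702748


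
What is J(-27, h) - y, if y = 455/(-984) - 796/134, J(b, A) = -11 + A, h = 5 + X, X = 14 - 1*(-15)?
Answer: 1938461/65928 ≈ 29.403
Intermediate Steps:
X = 29 (X = 14 + 15 = 29)
h = 34 (h = 5 + 29 = 34)
y = -422117/65928 (y = 455*(-1/984) - 796*1/134 = -455/984 - 398/67 = -422117/65928 ≈ -6.4027)
J(-27, h) - y = (-11 + 34) - 1*(-422117/65928) = 23 + 422117/65928 = 1938461/65928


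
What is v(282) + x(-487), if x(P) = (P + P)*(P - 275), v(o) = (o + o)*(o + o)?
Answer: 1060284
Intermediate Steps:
v(o) = 4*o² (v(o) = (2*o)*(2*o) = 4*o²)
x(P) = 2*P*(-275 + P) (x(P) = (2*P)*(-275 + P) = 2*P*(-275 + P))
v(282) + x(-487) = 4*282² + 2*(-487)*(-275 - 487) = 4*79524 + 2*(-487)*(-762) = 318096 + 742188 = 1060284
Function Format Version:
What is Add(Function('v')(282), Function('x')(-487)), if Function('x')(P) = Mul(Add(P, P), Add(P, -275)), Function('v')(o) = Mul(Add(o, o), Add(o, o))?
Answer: 1060284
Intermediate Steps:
Function('v')(o) = Mul(4, Pow(o, 2)) (Function('v')(o) = Mul(Mul(2, o), Mul(2, o)) = Mul(4, Pow(o, 2)))
Function('x')(P) = Mul(2, P, Add(-275, P)) (Function('x')(P) = Mul(Mul(2, P), Add(-275, P)) = Mul(2, P, Add(-275, P)))
Add(Function('v')(282), Function('x')(-487)) = Add(Mul(4, Pow(282, 2)), Mul(2, -487, Add(-275, -487))) = Add(Mul(4, 79524), Mul(2, -487, -762)) = Add(318096, 742188) = 1060284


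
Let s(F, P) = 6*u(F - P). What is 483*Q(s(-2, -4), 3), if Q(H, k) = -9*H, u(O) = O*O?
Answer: -104328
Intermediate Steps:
u(O) = O²
s(F, P) = 6*(F - P)²
483*Q(s(-2, -4), 3) = 483*(-54*(-2 - 1*(-4))²) = 483*(-54*(-2 + 4)²) = 483*(-54*2²) = 483*(-54*4) = 483*(-9*24) = 483*(-216) = -104328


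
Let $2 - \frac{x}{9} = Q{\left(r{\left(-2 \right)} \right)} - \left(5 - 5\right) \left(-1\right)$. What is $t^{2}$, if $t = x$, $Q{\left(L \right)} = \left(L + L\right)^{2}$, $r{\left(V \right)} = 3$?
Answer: $93636$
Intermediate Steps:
$Q{\left(L \right)} = 4 L^{2}$ ($Q{\left(L \right)} = \left(2 L\right)^{2} = 4 L^{2}$)
$x = -306$ ($x = 18 - 9 \left(4 \cdot 3^{2} - \left(5 - 5\right) \left(-1\right)\right) = 18 - 9 \left(4 \cdot 9 - 0 \left(-1\right)\right) = 18 - 9 \left(36 - 0\right) = 18 - 9 \left(36 + 0\right) = 18 - 324 = -306$)
$t = -306$
$t^{2} = \left(-306\right)^{2} = 93636$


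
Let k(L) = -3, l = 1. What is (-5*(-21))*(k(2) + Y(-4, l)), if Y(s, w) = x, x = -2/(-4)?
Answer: -525/2 ≈ -262.50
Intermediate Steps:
x = 1/2 (x = -2*(-1/4) = 1/2 ≈ 0.50000)
Y(s, w) = 1/2
(-5*(-21))*(k(2) + Y(-4, l)) = (-5*(-21))*(-3 + 1/2) = 105*(-5/2) = -525/2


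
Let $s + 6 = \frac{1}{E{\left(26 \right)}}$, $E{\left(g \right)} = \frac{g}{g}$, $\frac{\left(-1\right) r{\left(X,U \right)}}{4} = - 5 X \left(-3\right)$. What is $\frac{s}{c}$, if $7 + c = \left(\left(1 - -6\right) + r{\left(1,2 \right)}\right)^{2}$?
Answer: $- \frac{5}{2802} \approx -0.0017844$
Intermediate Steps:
$r{\left(X,U \right)} = - 60 X$ ($r{\left(X,U \right)} = - 4 - 5 X \left(-3\right) = - 4 \cdot 15 X = - 60 X$)
$E{\left(g \right)} = 1$
$c = 2802$ ($c = -7 + \left(\left(1 - -6\right) - 60\right)^{2} = -7 + \left(\left(1 + 6\right) - 60\right)^{2} = -7 + \left(7 - 60\right)^{2} = -7 + \left(-53\right)^{2} = -7 + 2809 = 2802$)
$s = -5$ ($s = -6 + 1^{-1} = -6 + 1 = -5$)
$\frac{s}{c} = - \frac{5}{2802}$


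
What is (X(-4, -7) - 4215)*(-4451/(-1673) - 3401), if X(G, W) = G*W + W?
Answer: 23844659868/1673 ≈ 1.4253e+7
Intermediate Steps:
X(G, W) = W + G*W
(X(-4, -7) - 4215)*(-4451/(-1673) - 3401) = (-7*(1 - 4) - 4215)*(-4451/(-1673) - 3401) = (-7*(-3) - 4215)*(-4451*(-1/1673) - 3401) = (21 - 4215)*(4451/1673 - 3401) = -4194*(-5685422/1673) = 23844659868/1673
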